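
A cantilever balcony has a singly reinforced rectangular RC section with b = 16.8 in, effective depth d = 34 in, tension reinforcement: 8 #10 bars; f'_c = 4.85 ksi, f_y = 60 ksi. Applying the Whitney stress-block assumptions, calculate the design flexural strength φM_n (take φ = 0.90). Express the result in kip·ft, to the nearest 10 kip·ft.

A_s = 8 × 1.27 = 10.16 in².
T = A_s f_y = 10.16 × 60 = 609.6 kips.
a = T/(0.85 f'_c b) = 609.6/(0.85 × 4.85 × 16.8) = 8.802 in.
M_n = T(d − a/2) = 609.6 × (34 − 4.401) = 18043.6 kip·in = 18043.6/12 = 1503.63 kip·ft.
φM_n = 0.90 × 1503.63 = 1353.27 kip·ft.

φM_n ≈ 1350 kip·ft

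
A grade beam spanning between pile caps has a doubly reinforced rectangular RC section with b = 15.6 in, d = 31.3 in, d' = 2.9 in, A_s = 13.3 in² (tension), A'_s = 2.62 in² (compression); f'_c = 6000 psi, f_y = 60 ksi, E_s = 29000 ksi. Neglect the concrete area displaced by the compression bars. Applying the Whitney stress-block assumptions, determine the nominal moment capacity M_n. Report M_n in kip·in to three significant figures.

M_n ≈ 21900 kip·in

Assume both steels yield.
a = (A_s − A'_s) f_y/(0.85 f'_c b) = (13.3 − 2.62) × 60/(0.85 × 6 × 15.6) = 8.054 in.
c = a/β₁ = 8.054/0.75 = 10.739 in; ε'_s = 0.003(c − d')/c = 0.0022 ≥ ε_y = 0.0021, so the compression steel yields.
M_n = (A_s − A'_s) f_y (d − a/2) + A'_s f_y (d − d') = 640.8 × (31.3 − 4.027) + 157.2 × (31.3 − 2.9) = 17476.5 + 4464.5 = 21941.0 kip·in.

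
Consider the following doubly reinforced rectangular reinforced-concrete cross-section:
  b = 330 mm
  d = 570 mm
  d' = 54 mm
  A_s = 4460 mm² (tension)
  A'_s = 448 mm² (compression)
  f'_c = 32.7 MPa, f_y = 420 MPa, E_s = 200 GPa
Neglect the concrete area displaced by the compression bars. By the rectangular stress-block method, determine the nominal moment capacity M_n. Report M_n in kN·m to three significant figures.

M_n ≈ 903 kN·m

Assume both tension and compression steel yield.
Net tension couple steel: A_s − A'_s = 4012 mm².
a = (A_s − A'_s) f_y / (0.85 f'_c b) = 1685040/(0.85 × 32.7 × 330) = 183.71 mm.
c = a/β₁ = 183.71/0.816 = 225.13 mm; ε'_s = 0.003(c − d')/c = 0.0023 ≥ f_y/E_s = 0.0021, so compression steel does yield.
M_n = (A_s − A'_s) f_y (d − a/2) + A'_s f_y (d − d') = [1685040 × (570 − 91.855) + 188160 × (570 − 54)] × 10⁻⁶ = 805.69 + 97.09 = 902.78 kN·m.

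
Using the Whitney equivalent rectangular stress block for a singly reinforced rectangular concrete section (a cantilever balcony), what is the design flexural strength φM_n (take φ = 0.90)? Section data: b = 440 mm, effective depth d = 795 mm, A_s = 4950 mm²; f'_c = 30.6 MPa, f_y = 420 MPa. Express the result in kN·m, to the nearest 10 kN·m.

T = A_s f_y = 4950 × 420 = 2079000 N = 2079 kN.
From C = T: a = T/(0.85 f'_c b) = 2079000/(0.85 × 30.6 × 440) = 181.66 mm.
M_n = T(d − a/2) = 2079 kN × (795 − 90.83) mm = 1463.97 kN·m.
φM_n = 0.90 × 1463.97 = 1317.57 kN·m.

φM_n ≈ 1320 kN·m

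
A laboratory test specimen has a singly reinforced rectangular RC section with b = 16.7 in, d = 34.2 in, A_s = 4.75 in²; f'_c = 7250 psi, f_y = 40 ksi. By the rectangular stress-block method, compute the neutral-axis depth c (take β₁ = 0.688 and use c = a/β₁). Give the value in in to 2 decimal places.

T = A_s f_y = 4.75 × 40 = 190 kips.
a = T/(0.85 f'_c b) = 190/(0.85 × 7.25 × 16.7) = 1.8462 in.
With β₁ = 0.688, c = a/β₁ = 1.8462/0.688 = 2.68 in.

c ≈ 2.68 in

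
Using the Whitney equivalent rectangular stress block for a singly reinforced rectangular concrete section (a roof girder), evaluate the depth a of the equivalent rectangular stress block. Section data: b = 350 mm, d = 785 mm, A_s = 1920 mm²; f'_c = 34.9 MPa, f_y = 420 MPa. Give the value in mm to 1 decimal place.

T = A_s f_y = 1920 × 420 = 806400 N = 806.4 kN.
Setting C = 0.85 f'_c a b equal to T: a = 806400/(0.85 × 34.9 × 350) = 77.7 mm.

a ≈ 77.7 mm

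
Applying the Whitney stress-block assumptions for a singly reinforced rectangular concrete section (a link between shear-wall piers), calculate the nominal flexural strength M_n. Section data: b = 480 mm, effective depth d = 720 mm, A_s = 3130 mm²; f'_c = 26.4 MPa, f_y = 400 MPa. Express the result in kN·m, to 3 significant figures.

M_n ≈ 829 kN·m

T = A_s f_y = 3130 × 400 = 1252000 N = 1252 kN.
From C = T: a = T/(0.85 f'_c b) = 1252000/(0.85 × 26.4 × 480) = 116.24 mm.
M_n = T(d − a/2) = 1252 kN × (720 − 58.12) mm = 828.67 kN·m.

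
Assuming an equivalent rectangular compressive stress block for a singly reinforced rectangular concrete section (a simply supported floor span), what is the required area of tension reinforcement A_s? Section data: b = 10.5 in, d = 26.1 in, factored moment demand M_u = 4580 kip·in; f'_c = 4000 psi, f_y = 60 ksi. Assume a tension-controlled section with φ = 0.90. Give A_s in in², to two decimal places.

A_s ≈ 3.69 in²

M_n = M_u/φ = 4580/0.90 = 5088.89 kip·in.
From M_n = 0.85 f'_c a b (d − a/2):
a = d − √(d² − 2M_n/(0.85 f'_c b)) = 26.1 − √(26.1² − 2 × 5088.89/(0.85 × 4 × 10.5)) = 6.197 in.
A_s = 0.85 f'_c a b / f_y = 0.85 × 4 × 6.197 × 10.5 / 60 = 3.687 in².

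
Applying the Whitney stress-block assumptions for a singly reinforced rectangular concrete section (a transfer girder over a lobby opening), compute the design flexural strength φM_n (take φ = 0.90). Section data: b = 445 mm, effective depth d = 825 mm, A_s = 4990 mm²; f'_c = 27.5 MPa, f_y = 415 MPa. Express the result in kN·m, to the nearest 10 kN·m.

φM_n ≈ 1350 kN·m

T = A_s f_y = 4990 × 415 = 2070850 N = 2070.85 kN.
From C = T: a = T/(0.85 f'_c b) = 2070850/(0.85 × 27.5 × 445) = 199.08 mm.
M_n = T(d − a/2) = 2070.85 kN × (825 − 99.54) mm = 1502.32 kN·m.
φM_n = 0.90 × 1502.32 = 1352.09 kN·m.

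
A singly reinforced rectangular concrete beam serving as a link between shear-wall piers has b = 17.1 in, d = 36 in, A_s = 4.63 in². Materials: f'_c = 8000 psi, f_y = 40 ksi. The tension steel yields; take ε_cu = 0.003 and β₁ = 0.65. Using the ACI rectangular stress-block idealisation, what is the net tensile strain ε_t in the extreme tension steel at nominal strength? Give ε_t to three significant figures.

ε_t ≈ 0.0411

a = A_s f_y/(0.85 f'_c b) = 1.593 in.
β₁ = 0.65, so c = a/β₁ = 1.593/0.65 = 2.451 in.
From the linear strain diagram with ε_cu = 0.003: ε_t = 0.003 (d − c)/c = 0.003 × (36 − 2.451)/2.451 = 0.0411.
Since ε_t ≥ 0.005, the section is tension-controlled.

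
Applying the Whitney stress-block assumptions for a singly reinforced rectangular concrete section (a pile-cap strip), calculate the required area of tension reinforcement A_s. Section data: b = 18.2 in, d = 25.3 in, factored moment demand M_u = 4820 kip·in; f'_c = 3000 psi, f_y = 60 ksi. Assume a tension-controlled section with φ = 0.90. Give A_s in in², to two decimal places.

M_n = M_u/φ = 4820/0.90 = 5355.56 kip·in.
From M_n = 0.85 f'_c a b (d − a/2):
a = d − √(d² − 2M_n/(0.85 f'_c b)) = 25.3 − √(25.3² − 2 × 5355.56/(0.85 × 3 × 18.2)) = 5.069 in.
A_s = 0.85 f'_c a b / f_y = 0.85 × 3 × 5.069 × 18.2 / 60 = 3.921 in².

A_s ≈ 3.92 in²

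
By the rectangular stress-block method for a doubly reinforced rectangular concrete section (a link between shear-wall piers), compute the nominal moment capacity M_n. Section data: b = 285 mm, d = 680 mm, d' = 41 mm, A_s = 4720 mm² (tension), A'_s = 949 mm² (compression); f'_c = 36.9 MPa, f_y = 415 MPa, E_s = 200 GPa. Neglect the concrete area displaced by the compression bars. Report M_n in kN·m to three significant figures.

M_n ≈ 1180 kN·m

Assume both tension and compression steel yield.
Net tension couple steel: A_s − A'_s = 3771 mm².
a = (A_s − A'_s) f_y / (0.85 f'_c b) = 1564965/(0.85 × 36.9 × 285) = 175.07 mm.
c = a/β₁ = 175.07/0.786 = 222.74 mm; ε'_s = 0.003(c − d')/c = 0.0024 ≥ f_y/E_s = 0.0021, so compression steel does yield.
M_n = (A_s − A'_s) f_y (d − a/2) + A'_s f_y (d − d') = [1564965 × (680 − 87.535) + 393835 × (680 − 41)] × 10⁻⁶ = 927.19 + 251.66 = 1178.85 kN·m.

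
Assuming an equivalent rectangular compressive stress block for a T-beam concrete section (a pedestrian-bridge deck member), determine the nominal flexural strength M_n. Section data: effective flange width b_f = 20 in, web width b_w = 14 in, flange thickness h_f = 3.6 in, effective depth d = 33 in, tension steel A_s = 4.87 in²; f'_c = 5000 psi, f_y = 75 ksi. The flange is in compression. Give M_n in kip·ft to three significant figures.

M_n ≈ 938 kip·ft

Tension: T = A_s f_y = 4.87 × 75 = 365.25 kips.
Try a within the flange: a = T/(0.85 f'_c b_f) = 365.25/(0.85 × 5 × 20) = 4.297 in.
a = 4.297 > h_f = 3.6 in: the block extends into the web. Split into flange-overhang and web parts.
C_f = 0.85 f'_c (b_f − b_w) h_f = 0.85 × 5 × (20 − 14) × 3.6 = 91.8 kips.
Remaining web compression depth: a_w = (T − C_f)/(0.85 f'_c b_w) = (365.25 − 91.8)/(0.85 × 5 × 14) = 4.596 in.
M_n = C_f(d − h_f/2) + (T − C_f)(d − a_w/2) = 91.8 × (33 − 1.8) + 273.45 × (33 − 2.298) = 2864.2 + 8395.5 = 11259.7 kip·in.
M_n = 11259.7/12 = 938.31 kip·ft.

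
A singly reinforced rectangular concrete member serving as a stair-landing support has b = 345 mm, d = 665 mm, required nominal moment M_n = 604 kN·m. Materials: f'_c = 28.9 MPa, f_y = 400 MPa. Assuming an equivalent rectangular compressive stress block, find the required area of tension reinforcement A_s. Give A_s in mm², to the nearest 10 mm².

A_s ≈ 2490 mm²

With M_n = 0.85 f'_c a b (d − a/2), solve the quadratic for a:
a = d − √(d² − 2M_n/(0.85 f'_c b)) = 665 − √(665² − 2 × 604×10⁶/(0.85 × 28.9 × 345)) = 117.56 mm.
A_s = 0.85 f'_c a b / f_y = 0.85 × 28.9 × 117.56 × 345 / 400 = 2490.8 mm².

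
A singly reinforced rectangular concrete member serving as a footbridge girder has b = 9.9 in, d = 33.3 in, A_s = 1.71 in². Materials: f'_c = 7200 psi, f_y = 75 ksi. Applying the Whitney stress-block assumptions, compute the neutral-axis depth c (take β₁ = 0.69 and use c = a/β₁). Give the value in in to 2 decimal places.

c ≈ 3.07 in

T = A_s f_y = 1.71 × 75 = 128.25 kips.
a = T/(0.85 f'_c b) = 128.25/(0.85 × 7.2 × 9.9) = 2.1168 in.
With β₁ = 0.69, c = a/β₁ = 2.1168/0.69 = 3.07 in.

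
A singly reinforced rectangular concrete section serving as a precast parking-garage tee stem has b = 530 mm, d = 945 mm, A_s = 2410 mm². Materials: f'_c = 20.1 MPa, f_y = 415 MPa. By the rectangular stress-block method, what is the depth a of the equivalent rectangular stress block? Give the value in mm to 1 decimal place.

a ≈ 110.5 mm

T = A_s f_y = 2410 × 415 = 1000150 N = 1000.15 kN.
Setting C = 0.85 f'_c a b equal to T: a = 1000150/(0.85 × 20.1 × 530) = 110.5 mm.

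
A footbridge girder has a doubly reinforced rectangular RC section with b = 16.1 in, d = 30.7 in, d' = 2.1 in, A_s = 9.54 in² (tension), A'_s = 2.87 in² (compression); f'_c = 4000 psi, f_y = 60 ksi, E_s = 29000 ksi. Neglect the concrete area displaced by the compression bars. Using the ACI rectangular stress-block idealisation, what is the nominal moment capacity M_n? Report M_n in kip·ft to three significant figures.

M_n ≈ 1310 kip·ft

Assume both steels yield.
a = (A_s − A'_s) f_y/(0.85 f'_c b) = (9.54 − 2.87) × 60/(0.85 × 4 × 16.1) = 7.311 in.
c = a/β₁ = 7.311/0.85 = 8.601 in; ε'_s = 0.003(c − d')/c = 0.0023 ≥ ε_y = 0.0021, so the compression steel yields.
M_n = (A_s − A'_s) f_y (d − a/2) + A'_s f_y (d − d') = 400.2 × (30.7 − 3.6555) + 172.2 × (30.7 − 2.1) = 10823.2 + 4924.9 = 15748.1 kip·in = 15748.1/12 = 1312.34 kip·ft.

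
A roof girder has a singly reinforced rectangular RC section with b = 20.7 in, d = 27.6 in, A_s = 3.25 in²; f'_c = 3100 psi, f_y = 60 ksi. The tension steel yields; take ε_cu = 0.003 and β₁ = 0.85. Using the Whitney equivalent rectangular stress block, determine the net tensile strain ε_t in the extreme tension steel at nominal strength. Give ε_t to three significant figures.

ε_t ≈ 0.0167

a = A_s f_y/(0.85 f'_c b) = 3.575 in.
β₁ = 0.85, so c = a/β₁ = 3.575/0.85 = 4.206 in.
From the linear strain diagram with ε_cu = 0.003: ε_t = 0.003 (d − c)/c = 0.003 × (27.6 − 4.206)/4.206 = 0.0167.
Since ε_t ≥ 0.005, the section is tension-controlled.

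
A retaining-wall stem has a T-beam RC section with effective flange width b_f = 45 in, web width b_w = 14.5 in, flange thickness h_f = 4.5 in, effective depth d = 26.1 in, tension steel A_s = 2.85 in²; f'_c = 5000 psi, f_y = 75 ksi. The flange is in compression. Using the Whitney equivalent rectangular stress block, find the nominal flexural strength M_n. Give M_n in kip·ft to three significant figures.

M_n ≈ 455 kip·ft

Tension: T = A_s f_y = 2.85 × 75 = 213.75 kips.
Try a within the flange: a = T/(0.85 f'_c b_f) = 213.75/(0.85 × 5 × 45) = 1.118 in.
Since a = 1.118 ≤ h_f = 4.5 in, the stress block lies entirely in the flange; analyse as a rectangular beam of width b_f.
M_n = T(d − a/2) = 213.75 × (26.1 − 0.559) = 5459.4 kip·in.
M_n = 5459.4/12 = 454.95 kip·ft.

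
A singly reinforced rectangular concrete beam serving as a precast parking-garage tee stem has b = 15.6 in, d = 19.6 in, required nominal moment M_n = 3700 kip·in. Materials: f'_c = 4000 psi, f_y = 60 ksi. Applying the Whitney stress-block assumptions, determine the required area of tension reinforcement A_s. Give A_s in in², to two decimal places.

A_s ≈ 3.50 in²

From M_n = 0.85 f'_c a b (d − a/2):
a = d − √(d² − 2M_n/(0.85 f'_c b)) = 19.6 − √(19.6² − 2 × 3700/(0.85 × 4 × 15.6)) = 3.959 in.
A_s = 0.85 f'_c a b / f_y = 0.85 × 4 × 3.959 × 15.6 / 60 = 3.500 in².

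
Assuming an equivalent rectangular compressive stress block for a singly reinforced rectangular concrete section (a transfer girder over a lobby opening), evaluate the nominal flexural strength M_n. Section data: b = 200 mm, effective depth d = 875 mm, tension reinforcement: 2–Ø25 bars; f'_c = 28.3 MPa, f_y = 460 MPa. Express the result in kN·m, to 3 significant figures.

M_n ≈ 374 kN·m

A_s = 2 × 491 = 982 mm².
T = A_s f_y = 982 × 460 = 451720 N = 451.72 kN.
From C = T: a = T/(0.85 f'_c b) = 451720/(0.85 × 28.3 × 200) = 93.89 mm.
M_n = T(d − a/2) = 451.72 kN × (875 − 46.945) mm = 374.05 kN·m.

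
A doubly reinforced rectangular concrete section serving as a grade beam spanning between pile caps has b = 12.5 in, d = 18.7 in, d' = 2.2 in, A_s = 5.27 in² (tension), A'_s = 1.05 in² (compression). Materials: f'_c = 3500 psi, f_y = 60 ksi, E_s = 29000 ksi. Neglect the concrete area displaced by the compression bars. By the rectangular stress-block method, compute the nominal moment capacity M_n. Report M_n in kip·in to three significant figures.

Assume both steels yield.
a = (A_s − A'_s) f_y/(0.85 f'_c b) = (5.27 − 1.05) × 60/(0.85 × 3.5 × 12.5) = 6.809 in.
c = a/β₁ = 6.809/0.85 = 8.011 in; ε'_s = 0.003(c − d')/c = 0.0022 ≥ ε_y = 0.0021, so the compression steel yields.
M_n = (A_s − A'_s) f_y (d − a/2) + A'_s f_y (d − d') = 253.2 × (18.7 − 3.4045) + 63 × (18.7 − 2.2) = 3872.8 + 1039.5 = 4912.3 kip·in.

M_n ≈ 4910 kip·in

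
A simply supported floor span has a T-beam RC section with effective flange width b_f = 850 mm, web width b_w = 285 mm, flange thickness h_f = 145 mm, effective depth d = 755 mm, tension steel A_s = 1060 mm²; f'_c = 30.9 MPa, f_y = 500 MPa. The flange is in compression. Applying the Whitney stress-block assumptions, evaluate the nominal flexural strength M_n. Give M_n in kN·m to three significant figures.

Tension: T = A_s f_y = 1060 × 500 = 530000 N.
Try a within the flange: a = T/(0.85 f'_c b_f) = 530000/(0.85 × 30.9 × 850) = 23.74 mm.
Since a = 23.74 ≤ h_f = 145 mm, the stress block lies entirely in the flange; analyse as a rectangular beam of width b_f.
M_n = T(d − a/2) = 530000 × (755 − 11.87) = 393.86 × 10⁶ N·mm.
M_n = 393.86 kN·m.

M_n ≈ 394 kN·m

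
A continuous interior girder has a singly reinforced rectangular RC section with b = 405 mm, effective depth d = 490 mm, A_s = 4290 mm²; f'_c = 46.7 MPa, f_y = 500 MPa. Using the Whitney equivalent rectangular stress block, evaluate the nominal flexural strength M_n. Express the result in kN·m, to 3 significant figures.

M_n ≈ 908 kN·m

T = A_s f_y = 4290 × 500 = 2145000 N = 2145 kN.
From C = T: a = T/(0.85 f'_c b) = 2145000/(0.85 × 46.7 × 405) = 133.42 mm.
M_n = T(d − a/2) = 2145 kN × (490 − 66.71) mm = 907.96 kN·m.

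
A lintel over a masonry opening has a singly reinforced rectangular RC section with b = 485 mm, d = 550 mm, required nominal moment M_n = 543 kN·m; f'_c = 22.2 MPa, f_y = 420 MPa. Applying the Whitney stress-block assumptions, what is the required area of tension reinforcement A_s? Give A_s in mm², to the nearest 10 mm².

A_s ≈ 2640 mm²

With M_n = 0.85 f'_c a b (d − a/2), solve the quadratic for a:
a = d − √(d² − 2M_n/(0.85 f'_c b)) = 550 − √(550² − 2 × 543×10⁶/(0.85 × 22.2 × 485)) = 121.24 mm.
A_s = 0.85 f'_c a b / f_y = 0.85 × 22.2 × 121.24 × 485 / 420 = 2641.9 mm².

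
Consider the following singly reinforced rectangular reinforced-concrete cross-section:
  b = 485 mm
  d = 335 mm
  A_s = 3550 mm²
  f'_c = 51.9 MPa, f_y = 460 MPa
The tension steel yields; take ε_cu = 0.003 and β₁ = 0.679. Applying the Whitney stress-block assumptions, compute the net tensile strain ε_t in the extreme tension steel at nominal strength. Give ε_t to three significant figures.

a = A_s f_y/(0.85 f'_c b) = 76.32 mm.
β₁ = 0.679, so c = a/β₁ = 76.32/0.679 = 112.40 mm.
From the linear strain diagram with ε_cu = 0.003: ε_t = 0.003 (d − c)/c = 0.003 × (335 − 112.40)/112.40 = 0.00594.
Since ε_t ≥ 0.005, the section is tension-controlled.

ε_t ≈ 0.00594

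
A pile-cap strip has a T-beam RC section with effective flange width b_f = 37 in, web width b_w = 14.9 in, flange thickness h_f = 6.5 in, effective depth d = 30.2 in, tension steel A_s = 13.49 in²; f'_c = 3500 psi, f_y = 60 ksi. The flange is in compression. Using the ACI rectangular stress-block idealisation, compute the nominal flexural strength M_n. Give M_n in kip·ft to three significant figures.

Tension: T = A_s f_y = 13.49 × 60 = 809.4 kips.
Try a within the flange: a = T/(0.85 f'_c b_f) = 809.4/(0.85 × 3.5 × 37) = 7.353 in.
a = 7.353 > h_f = 6.5 in: the block extends into the web. Split into flange-overhang and web parts.
C_f = 0.85 f'_c (b_f − b_w) h_f = 0.85 × 3.5 × (37 − 14.9) × 6.5 = 427.4 kips.
Remaining web compression depth: a_w = (T − C_f)/(0.85 f'_c b_w) = (809.4 − 427.4)/(0.85 × 3.5 × 14.9) = 8.618 in.
M_n = C_f(d − h_f/2) + (T − C_f)(d − a_w/2) = 427.4 × (30.2 − 3.25) + 382 × (30.2 − 4.309) = 11518.4 + 9890.4 = 21408.8 kip·in.
M_n = 21408.8/12 = 1784.07 kip·ft.

M_n ≈ 1780 kip·ft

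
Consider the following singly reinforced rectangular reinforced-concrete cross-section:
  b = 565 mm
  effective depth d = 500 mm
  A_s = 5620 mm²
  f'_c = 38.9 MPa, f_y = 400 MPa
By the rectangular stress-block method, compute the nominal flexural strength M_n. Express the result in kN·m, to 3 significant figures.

T = A_s f_y = 5620 × 400 = 2248000 N = 2248 kN.
From C = T: a = T/(0.85 f'_c b) = 2248000/(0.85 × 38.9 × 565) = 120.33 mm.
M_n = T(d − a/2) = 2248 kN × (500 − 60.165) mm = 988.75 kN·m.

M_n ≈ 989 kN·m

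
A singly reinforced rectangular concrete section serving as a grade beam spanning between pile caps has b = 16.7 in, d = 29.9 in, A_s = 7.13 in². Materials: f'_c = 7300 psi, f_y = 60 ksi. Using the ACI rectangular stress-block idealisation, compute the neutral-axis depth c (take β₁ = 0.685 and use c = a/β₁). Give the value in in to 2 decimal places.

T = A_s f_y = 7.13 × 60 = 427.8 kips.
a = T/(0.85 f'_c b) = 427.8/(0.85 × 7.3 × 16.7) = 4.1284 in.
With β₁ = 0.685, c = a/β₁ = 4.1284/0.685 = 6.03 in.

c ≈ 6.03 in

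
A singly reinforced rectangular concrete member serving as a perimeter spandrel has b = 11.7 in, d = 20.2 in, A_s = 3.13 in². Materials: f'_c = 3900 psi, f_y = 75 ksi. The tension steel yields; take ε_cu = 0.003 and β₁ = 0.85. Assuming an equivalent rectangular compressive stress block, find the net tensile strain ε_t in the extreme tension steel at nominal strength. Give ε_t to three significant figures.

a = A_s f_y/(0.85 f'_c b) = 6.053 in.
β₁ = 0.85, so c = a/β₁ = 6.053/0.85 = 7.121 in.
From the linear strain diagram with ε_cu = 0.003: ε_t = 0.003 (d − c)/c = 0.003 × (20.2 − 7.121)/7.121 = 0.00551.
Since ε_t ≥ 0.005, the section is tension-controlled.

ε_t ≈ 0.00551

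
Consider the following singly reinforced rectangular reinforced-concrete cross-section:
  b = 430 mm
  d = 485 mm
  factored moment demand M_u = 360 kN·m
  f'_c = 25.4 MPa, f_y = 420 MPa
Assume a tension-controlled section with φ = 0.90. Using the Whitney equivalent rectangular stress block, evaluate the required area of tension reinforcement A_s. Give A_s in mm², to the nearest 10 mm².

M_n = M_u/φ = 360/0.90 = 400 kN·m.
With M_n = 0.85 f'_c a b (d − a/2), solve the quadratic for a:
a = d − √(d² − 2M_n/(0.85 f'_c b)) = 485 − √(485² − 2 × 400×10⁶/(0.85 × 25.4 × 430)) = 98.93 mm.
A_s = 0.85 f'_c a b / f_y = 0.85 × 25.4 × 98.93 × 430 / 420 = 2186.8 mm².

A_s ≈ 2190 mm²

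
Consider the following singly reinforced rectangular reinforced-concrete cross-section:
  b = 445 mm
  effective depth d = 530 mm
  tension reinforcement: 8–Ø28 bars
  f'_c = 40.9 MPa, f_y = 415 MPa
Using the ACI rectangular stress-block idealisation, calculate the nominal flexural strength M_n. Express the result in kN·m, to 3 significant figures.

A_s = 8 × 616 = 4928 mm².
T = A_s f_y = 4928 × 415 = 2045120 N = 2045.12 kN.
From C = T: a = T/(0.85 f'_c b) = 2045120/(0.85 × 40.9 × 445) = 132.20 mm.
M_n = T(d − a/2) = 2045.12 kN × (530 − 66.1) mm = 948.73 kN·m.

M_n ≈ 949 kN·m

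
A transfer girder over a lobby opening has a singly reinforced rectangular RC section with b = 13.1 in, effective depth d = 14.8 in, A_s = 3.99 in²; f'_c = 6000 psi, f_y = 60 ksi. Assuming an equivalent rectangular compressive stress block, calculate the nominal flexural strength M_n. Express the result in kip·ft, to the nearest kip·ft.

M_n ≈ 260 kip·ft

T = A_s f_y = 3.99 × 60 = 239.4 kips.
a = T/(0.85 f'_c b) = 239.4/(0.85 × 6 × 13.1) = 3.583 in.
M_n = T(d − a/2) = 239.4 × (14.8 − 1.7915) = 3114.2 kip·in = 3114.2/12 = 259.52 kip·ft.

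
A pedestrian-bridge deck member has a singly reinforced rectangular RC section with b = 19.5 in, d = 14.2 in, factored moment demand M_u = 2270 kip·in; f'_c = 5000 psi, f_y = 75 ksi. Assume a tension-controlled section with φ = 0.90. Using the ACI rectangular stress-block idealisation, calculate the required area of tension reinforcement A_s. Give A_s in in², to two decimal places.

A_s ≈ 2.58 in²

M_n = M_u/φ = 2270/0.90 = 2522.22 kip·in.
From M_n = 0.85 f'_c a b (d − a/2):
a = d − √(d² − 2M_n/(0.85 f'_c b)) = 14.2 − √(14.2² − 2 × 2522.22/(0.85 × 5 × 19.5)) = 2.335 in.
A_s = 0.85 f'_c a b / f_y = 0.85 × 5 × 2.335 × 19.5 / 75 = 2.580 in².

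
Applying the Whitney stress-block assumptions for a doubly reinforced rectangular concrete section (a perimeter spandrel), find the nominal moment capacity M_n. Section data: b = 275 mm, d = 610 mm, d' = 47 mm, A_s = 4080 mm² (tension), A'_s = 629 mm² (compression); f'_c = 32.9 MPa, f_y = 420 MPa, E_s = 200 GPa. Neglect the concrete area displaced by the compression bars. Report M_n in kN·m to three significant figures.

Assume both tension and compression steel yield.
Net tension couple steel: A_s − A'_s = 3451 mm².
a = (A_s − A'_s) f_y / (0.85 f'_c b) = 1449420/(0.85 × 32.9 × 275) = 188.47 mm.
c = a/β₁ = 188.47/0.815 = 231.25 mm; ε'_s = 0.003(c − d')/c = 0.0024 ≥ f_y/E_s = 0.0021, so compression steel does yield.
M_n = (A_s − A'_s) f_y (d − a/2) + A'_s f_y (d − d') = [1449420 × (610 − 94.235) + 264180 × (610 − 47)] × 10⁻⁶ = 747.56 + 148.73 = 896.29 kN·m.

M_n ≈ 896 kN·m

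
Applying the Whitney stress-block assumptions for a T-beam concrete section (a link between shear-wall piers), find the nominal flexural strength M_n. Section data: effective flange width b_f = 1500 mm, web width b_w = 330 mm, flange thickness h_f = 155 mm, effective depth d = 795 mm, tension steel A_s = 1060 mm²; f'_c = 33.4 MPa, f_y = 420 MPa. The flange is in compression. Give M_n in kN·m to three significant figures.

Tension: T = A_s f_y = 1060 × 420 = 445200 N.
Try a within the flange: a = T/(0.85 f'_c b_f) = 445200/(0.85 × 33.4 × 1500) = 10.45 mm.
Since a = 10.45 ≤ h_f = 155 mm, the stress block lies entirely in the flange; analyse as a rectangular beam of width b_f.
M_n = T(d − a/2) = 445200 × (795 − 5.225) = 351.61 × 10⁶ N·mm.
M_n = 351.61 kN·m.

M_n ≈ 352 kN·m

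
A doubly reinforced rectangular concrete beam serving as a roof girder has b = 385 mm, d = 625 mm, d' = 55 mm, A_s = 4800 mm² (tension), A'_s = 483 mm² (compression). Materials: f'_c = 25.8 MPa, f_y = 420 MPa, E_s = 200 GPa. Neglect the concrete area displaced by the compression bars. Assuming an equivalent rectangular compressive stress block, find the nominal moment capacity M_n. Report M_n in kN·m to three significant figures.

M_n ≈ 1050 kN·m

Assume both tension and compression steel yield.
Net tension couple steel: A_s − A'_s = 4317 mm².
a = (A_s − A'_s) f_y / (0.85 f'_c b) = 1813140/(0.85 × 25.8 × 385) = 214.75 mm.
c = a/β₁ = 214.75/0.85 = 252.65 mm; ε'_s = 0.003(c − d')/c = 0.0023 ≥ f_y/E_s = 0.0021, so compression steel does yield.
M_n = (A_s − A'_s) f_y (d − a/2) + A'_s f_y (d − d') = [1813140 × (625 − 107.375) + 202860 × (625 − 55)] × 10⁻⁶ = 938.53 + 115.63 = 1054.16 kN·m.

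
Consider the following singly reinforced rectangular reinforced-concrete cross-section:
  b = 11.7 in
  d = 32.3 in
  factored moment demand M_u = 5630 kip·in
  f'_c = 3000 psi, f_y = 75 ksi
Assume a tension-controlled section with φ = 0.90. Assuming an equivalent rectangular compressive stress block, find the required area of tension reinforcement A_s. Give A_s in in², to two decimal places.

A_s ≈ 2.91 in²

M_n = M_u/φ = 5630/0.90 = 6255.56 kip·in.
From M_n = 0.85 f'_c a b (d − a/2):
a = d − √(d² − 2M_n/(0.85 f'_c b)) = 32.3 − √(32.3² − 2 × 6255.56/(0.85 × 3 × 11.7)) = 7.321 in.
A_s = 0.85 f'_c a b / f_y = 0.85 × 3 × 7.321 × 11.7 / 75 = 2.912 in².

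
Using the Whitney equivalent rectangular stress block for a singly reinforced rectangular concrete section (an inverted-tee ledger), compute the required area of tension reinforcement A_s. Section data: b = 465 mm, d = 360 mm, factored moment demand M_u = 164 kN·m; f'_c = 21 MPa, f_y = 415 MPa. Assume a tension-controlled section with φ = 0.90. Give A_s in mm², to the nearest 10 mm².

M_n = M_u/φ = 164/0.90 = 182.222 kN·m.
With M_n = 0.85 f'_c a b (d − a/2), solve the quadratic for a:
a = d − √(d² − 2M_n/(0.85 f'_c b)) = 360 − √(360² − 2 × 182.222×10⁶/(0.85 × 21 × 465)) = 67.27 mm.
A_s = 0.85 f'_c a b / f_y = 0.85 × 21 × 67.27 × 465 / 415 = 1345.4 mm².

A_s ≈ 1350 mm²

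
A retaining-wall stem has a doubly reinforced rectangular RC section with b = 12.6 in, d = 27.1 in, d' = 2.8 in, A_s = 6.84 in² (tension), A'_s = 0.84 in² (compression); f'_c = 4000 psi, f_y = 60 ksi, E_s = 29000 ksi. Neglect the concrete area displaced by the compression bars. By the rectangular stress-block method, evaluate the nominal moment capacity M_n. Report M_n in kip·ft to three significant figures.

Assume both steels yield.
a = (A_s − A'_s) f_y/(0.85 f'_c b) = (6.84 − 0.84) × 60/(0.85 × 4 × 12.6) = 8.403 in.
c = a/β₁ = 8.403/0.85 = 9.886 in; ε'_s = 0.003(c − d')/c = 0.0022 ≥ ε_y = 0.0021, so the compression steel yields.
M_n = (A_s − A'_s) f_y (d − a/2) + A'_s f_y (d − d') = 360 × (27.1 − 4.2015) + 50.4 × (27.1 − 2.8) = 8243.5 + 1224.7 = 9468.2 kip·in = 9468.2/12 = 789.02 kip·ft.

M_n ≈ 789 kip·ft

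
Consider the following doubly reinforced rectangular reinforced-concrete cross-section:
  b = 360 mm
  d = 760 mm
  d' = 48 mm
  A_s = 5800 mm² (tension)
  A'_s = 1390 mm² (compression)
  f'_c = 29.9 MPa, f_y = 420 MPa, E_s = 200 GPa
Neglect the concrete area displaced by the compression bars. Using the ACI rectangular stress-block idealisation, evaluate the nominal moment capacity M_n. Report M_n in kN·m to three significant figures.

M_n ≈ 1640 kN·m

Assume both tension and compression steel yield.
Net tension couple steel: A_s − A'_s = 4410 mm².
a = (A_s − A'_s) f_y / (0.85 f'_c b) = 1852200/(0.85 × 29.9 × 360) = 202.44 mm.
c = a/β₁ = 202.44/0.836 = 242.15 mm; ε'_s = 0.003(c − d')/c = 0.0024 ≥ f_y/E_s = 0.0021, so compression steel does yield.
M_n = (A_s − A'_s) f_y (d − a/2) + A'_s f_y (d − d') = [1852200 × (760 − 101.22) + 583800 × (760 − 48)] × 10⁻⁶ = 1220.19 + 415.67 = 1635.86 kN·m.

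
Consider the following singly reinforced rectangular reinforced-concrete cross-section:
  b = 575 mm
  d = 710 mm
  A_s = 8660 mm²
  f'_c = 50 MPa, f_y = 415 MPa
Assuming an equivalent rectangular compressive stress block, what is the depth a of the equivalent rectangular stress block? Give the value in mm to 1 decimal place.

a ≈ 147.1 mm

T = A_s f_y = 8660 × 415 = 3593900 N = 3593.9 kN.
Setting C = 0.85 f'_c a b equal to T: a = 3593900/(0.85 × 50 × 575) = 147.1 mm.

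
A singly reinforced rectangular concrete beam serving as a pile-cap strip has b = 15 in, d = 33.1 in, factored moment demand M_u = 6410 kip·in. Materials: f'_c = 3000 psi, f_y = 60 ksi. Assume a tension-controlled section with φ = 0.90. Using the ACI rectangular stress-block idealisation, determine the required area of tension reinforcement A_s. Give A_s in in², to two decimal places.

M_n = M_u/φ = 6410/0.90 = 7122.22 kip·in.
From M_n = 0.85 f'_c a b (d − a/2):
a = d − √(d² − 2M_n/(0.85 f'_c b)) = 33.1 − √(33.1² − 2 × 7122.22/(0.85 × 3 × 15)) = 6.208 in.
A_s = 0.85 f'_c a b / f_y = 0.85 × 3 × 6.208 × 15 / 60 = 3.958 in².

A_s ≈ 3.96 in²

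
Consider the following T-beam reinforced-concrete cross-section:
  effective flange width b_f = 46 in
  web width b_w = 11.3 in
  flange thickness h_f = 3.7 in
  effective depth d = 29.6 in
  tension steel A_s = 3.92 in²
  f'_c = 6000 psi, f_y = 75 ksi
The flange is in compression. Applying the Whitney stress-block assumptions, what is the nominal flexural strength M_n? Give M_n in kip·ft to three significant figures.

M_n ≈ 710 kip·ft

Tension: T = A_s f_y = 3.92 × 75 = 294 kips.
Try a within the flange: a = T/(0.85 f'_c b_f) = 294/(0.85 × 6 × 46) = 1.253 in.
Since a = 1.253 ≤ h_f = 3.7 in, the stress block lies entirely in the flange; analyse as a rectangular beam of width b_f.
M_n = T(d − a/2) = 294 × (29.6 − 0.6265) = 8518.2 kip·in.
M_n = 8518.2/12 = 709.85 kip·ft.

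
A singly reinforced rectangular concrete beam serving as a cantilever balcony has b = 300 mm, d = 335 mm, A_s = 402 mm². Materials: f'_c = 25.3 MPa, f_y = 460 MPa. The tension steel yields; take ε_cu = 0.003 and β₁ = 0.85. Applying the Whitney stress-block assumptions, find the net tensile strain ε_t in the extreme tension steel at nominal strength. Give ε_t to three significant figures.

ε_t ≈ 0.0268

a = A_s f_y/(0.85 f'_c b) = 28.66 mm.
β₁ = 0.85, so c = a/β₁ = 28.66/0.85 = 33.72 mm.
From the linear strain diagram with ε_cu = 0.003: ε_t = 0.003 (d − c)/c = 0.003 × (335 − 33.72)/33.72 = 0.0268.
Since ε_t ≥ 0.005, the section is tension-controlled.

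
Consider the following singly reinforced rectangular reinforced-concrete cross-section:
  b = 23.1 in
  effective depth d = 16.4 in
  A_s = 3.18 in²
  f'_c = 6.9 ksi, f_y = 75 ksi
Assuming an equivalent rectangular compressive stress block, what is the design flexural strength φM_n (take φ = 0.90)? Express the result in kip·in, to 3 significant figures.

T = A_s f_y = 3.18 × 75 = 238.5 kips.
a = T/(0.85 f'_c b) = 238.5/(0.85 × 6.9 × 23.1) = 1.760 in.
M_n = T(d − a/2) = 238.5 × (16.4 − 0.88) = 3701.5 kip·in.
φM_n = 0.90 × 3701.5 = 3331.4 kip·in.

φM_n ≈ 3330 kip·in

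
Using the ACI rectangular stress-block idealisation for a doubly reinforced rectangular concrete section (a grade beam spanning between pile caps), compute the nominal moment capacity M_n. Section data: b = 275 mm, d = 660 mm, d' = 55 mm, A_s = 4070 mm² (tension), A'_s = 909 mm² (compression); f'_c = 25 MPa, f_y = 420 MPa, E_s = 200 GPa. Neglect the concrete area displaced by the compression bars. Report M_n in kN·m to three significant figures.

Assume both tension and compression steel yield.
Net tension couple steel: A_s − A'_s = 3161 mm².
a = (A_s − A'_s) f_y / (0.85 f'_c b) = 1327620/(0.85 × 25 × 275) = 227.19 mm.
c = a/β₁ = 227.19/0.85 = 267.28 mm; ε'_s = 0.003(c − d')/c = 0.0024 ≥ f_y/E_s = 0.0021, so compression steel does yield.
M_n = (A_s − A'_s) f_y (d − a/2) + A'_s f_y (d − d') = [1327620 × (660 − 113.595) + 381780 × (660 − 55)] × 10⁻⁶ = 725.42 + 230.98 = 956.40 kN·m.

M_n ≈ 956 kN·m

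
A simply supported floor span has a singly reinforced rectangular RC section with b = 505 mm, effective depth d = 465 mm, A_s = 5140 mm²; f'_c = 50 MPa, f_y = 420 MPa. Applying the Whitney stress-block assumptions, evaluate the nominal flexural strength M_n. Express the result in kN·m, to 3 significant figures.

M_n ≈ 895 kN·m

T = A_s f_y = 5140 × 420 = 2158800 N = 2158.8 kN.
From C = T: a = T/(0.85 f'_c b) = 2158800/(0.85 × 50 × 505) = 100.58 mm.
M_n = T(d − a/2) = 2158.8 kN × (465 − 50.29) mm = 895.28 kN·m.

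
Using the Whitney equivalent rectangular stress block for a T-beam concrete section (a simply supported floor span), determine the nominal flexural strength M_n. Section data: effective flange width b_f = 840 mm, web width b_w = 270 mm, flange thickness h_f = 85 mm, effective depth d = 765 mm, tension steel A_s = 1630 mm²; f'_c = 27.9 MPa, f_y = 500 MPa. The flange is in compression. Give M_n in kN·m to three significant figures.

Tension: T = A_s f_y = 1630 × 500 = 815000 N.
Try a within the flange: a = T/(0.85 f'_c b_f) = 815000/(0.85 × 27.9 × 840) = 40.91 mm.
Since a = 40.91 ≤ h_f = 85 mm, the stress block lies entirely in the flange; analyse as a rectangular beam of width b_f.
M_n = T(d − a/2) = 815000 × (765 − 20.455) = 606.80 × 10⁶ N·mm.
M_n = 606.80 kN·m.

M_n ≈ 607 kN·m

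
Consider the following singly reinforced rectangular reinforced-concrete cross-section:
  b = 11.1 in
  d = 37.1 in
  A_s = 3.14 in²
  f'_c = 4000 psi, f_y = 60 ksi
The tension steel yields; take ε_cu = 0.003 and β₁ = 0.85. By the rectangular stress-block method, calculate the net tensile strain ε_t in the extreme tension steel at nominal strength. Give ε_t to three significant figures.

ε_t ≈ 0.0160

a = A_s f_y/(0.85 f'_c b) = 4.992 in.
β₁ = 0.85, so c = a/β₁ = 4.992/0.85 = 5.873 in.
From the linear strain diagram with ε_cu = 0.003: ε_t = 0.003 (d − c)/c = 0.003 × (37.1 − 5.873)/5.873 = 0.0160.
Since ε_t ≥ 0.005, the section is tension-controlled.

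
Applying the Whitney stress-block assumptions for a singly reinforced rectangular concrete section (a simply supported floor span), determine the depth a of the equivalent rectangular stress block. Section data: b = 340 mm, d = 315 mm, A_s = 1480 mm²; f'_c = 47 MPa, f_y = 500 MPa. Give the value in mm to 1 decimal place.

T = A_s f_y = 1480 × 500 = 740000 N = 740 kN.
Setting C = 0.85 f'_c a b equal to T: a = 740000/(0.85 × 47 × 340) = 54.5 mm.

a ≈ 54.5 mm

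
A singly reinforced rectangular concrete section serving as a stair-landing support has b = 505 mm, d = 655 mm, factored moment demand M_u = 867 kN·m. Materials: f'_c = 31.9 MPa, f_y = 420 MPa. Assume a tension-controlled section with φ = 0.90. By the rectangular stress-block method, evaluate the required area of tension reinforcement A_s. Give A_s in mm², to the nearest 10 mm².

A_s ≈ 3850 mm²

M_n = M_u/φ = 867/0.90 = 963.333 kN·m.
With M_n = 0.85 f'_c a b (d − a/2), solve the quadratic for a:
a = d − √(d² − 2M_n/(0.85 f'_c b)) = 655 − √(655² − 2 × 963.333×10⁶/(0.85 × 31.9 × 505)) = 118.04 mm.
A_s = 0.85 f'_c a b / f_y = 0.85 × 31.9 × 118.04 × 505 / 420 = 3848.4 mm².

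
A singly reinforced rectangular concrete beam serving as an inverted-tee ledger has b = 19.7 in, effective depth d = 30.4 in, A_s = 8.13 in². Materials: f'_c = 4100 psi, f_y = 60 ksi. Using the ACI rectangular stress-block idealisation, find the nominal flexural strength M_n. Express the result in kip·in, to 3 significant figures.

M_n ≈ 13100 kip·in

T = A_s f_y = 8.13 × 60 = 487.8 kips.
a = T/(0.85 f'_c b) = 487.8/(0.85 × 4.1 × 19.7) = 7.105 in.
M_n = T(d − a/2) = 487.8 × (30.4 − 3.5525) = 13096.2 kip·in.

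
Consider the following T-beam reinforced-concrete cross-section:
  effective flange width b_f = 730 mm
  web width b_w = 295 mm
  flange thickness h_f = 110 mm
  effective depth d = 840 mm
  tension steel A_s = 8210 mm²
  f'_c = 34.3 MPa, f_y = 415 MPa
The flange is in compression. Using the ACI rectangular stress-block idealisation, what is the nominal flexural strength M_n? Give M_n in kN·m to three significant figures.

M_n ≈ 2550 kN·m

Tension: T = A_s f_y = 8210 × 415 = 3407150 N.
Try a within the flange: a = T/(0.85 f'_c b_f) = 3407150/(0.85 × 34.3 × 730) = 160.09 mm.
a = 160.09 > h_f = 110 mm: the block extends into the web. Split into flange-overhang and web parts.
C_f = 0.85 f'_c (b_f − b_w) h_f = 0.85 × 34.3 × (730 − 295) × 110 = 1395067 N.
Remaining web compression depth: a_w = (T − C_f)/(0.85 f'_c b_w) = (3407150 − 1395067)/(0.85 × 34.3 × 295) = 233.94 mm.
M_n = C_f(d − h_f/2) + (T − C_f)(d − a_w/2) = 1395067 × (840 − 55) + 2012083 × (840 − 116.97) = 1095.13 + 1454.80 = 2549.93 × 10⁶ N·mm.
M_n = 2549.93 kN·m.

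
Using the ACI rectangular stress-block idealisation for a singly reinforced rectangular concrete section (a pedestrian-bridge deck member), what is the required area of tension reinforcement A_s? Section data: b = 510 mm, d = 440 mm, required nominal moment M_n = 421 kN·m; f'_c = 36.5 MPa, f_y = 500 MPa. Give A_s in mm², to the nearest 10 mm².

With M_n = 0.85 f'_c a b (d − a/2), solve the quadratic for a:
a = d − √(d² − 2M_n/(0.85 f'_c b)) = 440 − √(440² − 2 × 421×10⁶/(0.85 × 36.5 × 510)) = 65.32 mm.
A_s = 0.85 f'_c a b / f_y = 0.85 × 36.5 × 65.32 × 510 / 500 = 2067.1 mm².

A_s ≈ 2070 mm²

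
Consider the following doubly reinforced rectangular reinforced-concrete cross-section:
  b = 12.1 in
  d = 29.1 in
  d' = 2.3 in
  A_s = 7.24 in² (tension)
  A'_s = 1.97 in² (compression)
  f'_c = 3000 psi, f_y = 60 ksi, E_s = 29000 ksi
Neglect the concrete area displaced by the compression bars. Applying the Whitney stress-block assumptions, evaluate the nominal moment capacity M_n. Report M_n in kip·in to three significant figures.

Assume both steels yield.
a = (A_s − A'_s) f_y/(0.85 f'_c b) = (7.24 − 1.97) × 60/(0.85 × 3 × 12.1) = 10.248 in.
c = a/β₁ = 10.248/0.85 = 12.056 in; ε'_s = 0.003(c − d')/c = 0.0024 ≥ ε_y = 0.0021, so the compression steel yields.
M_n = (A_s − A'_s) f_y (d − a/2) + A'_s f_y (d − d') = 316.2 × (29.1 − 5.124) + 118.2 × (29.1 − 2.3) = 7581.2 + 3167.8 = 10749.0 kip·in.

M_n ≈ 10700 kip·in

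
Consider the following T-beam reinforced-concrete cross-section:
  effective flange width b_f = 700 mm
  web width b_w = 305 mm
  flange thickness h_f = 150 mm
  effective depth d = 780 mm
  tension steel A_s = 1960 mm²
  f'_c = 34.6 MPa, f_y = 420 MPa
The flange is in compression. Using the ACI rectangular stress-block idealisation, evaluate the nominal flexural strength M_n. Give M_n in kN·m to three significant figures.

Tension: T = A_s f_y = 1960 × 420 = 823200 N.
Try a within the flange: a = T/(0.85 f'_c b_f) = 823200/(0.85 × 34.6 × 700) = 39.99 mm.
Since a = 39.99 ≤ h_f = 150 mm, the stress block lies entirely in the flange; analyse as a rectangular beam of width b_f.
M_n = T(d − a/2) = 823200 × (780 − 19.995) = 625.64 × 10⁶ N·mm.
M_n = 625.64 kN·m.

M_n ≈ 626 kN·m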